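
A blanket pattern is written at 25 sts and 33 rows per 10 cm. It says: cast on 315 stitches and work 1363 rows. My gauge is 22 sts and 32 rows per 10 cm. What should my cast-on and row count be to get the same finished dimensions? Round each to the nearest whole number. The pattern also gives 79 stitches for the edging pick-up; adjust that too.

Cast on 277 stitches; work 1322 rows; edging pick-up 70 stitches.

Stitches: 315 × 22/25 = 277.20 → 277.
Rows: 1363 × 32/33 = 1321.70 → 1322.
edging pick-up: 79 × 22/25 = 69.52 → 70.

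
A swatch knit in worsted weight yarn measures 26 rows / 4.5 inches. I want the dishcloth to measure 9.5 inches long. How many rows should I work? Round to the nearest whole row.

26 rows / 4.5 in = 5.778 rows per inch.
9.5 × 5.778 = 54.89 rows.
Round to nearest → 55.

55 rows.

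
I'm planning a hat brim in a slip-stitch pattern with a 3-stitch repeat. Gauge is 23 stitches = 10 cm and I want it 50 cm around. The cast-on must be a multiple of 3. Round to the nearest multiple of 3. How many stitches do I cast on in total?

23 / 10 = 2.3 sts per cm.
50 × 2.3 = 115.00 sts.
Nearest multiple of 3: 114.

114 stitches.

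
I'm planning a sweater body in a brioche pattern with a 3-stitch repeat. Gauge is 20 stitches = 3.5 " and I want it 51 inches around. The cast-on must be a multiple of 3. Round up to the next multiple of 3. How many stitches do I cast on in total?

Cast on 294 stitches.

20 / 3.5 = 5.714 sts per inch.
51 × 5.714 = 291.43 sts.
Next multiple of 3: 294.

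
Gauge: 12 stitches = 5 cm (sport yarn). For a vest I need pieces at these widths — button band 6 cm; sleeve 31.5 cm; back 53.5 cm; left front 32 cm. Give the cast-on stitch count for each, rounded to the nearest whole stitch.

button band 14; sleeve 76; back 128; left front 77.

Rate = 12/5 = 2.4 sts per cm.
button band: 6 × 2.4 = 14.40 → 14.
sleeve: 31.5 × 2.4 = 75.60 → 76.
back: 53.5 × 2.4 = 128.40 → 128.
left front: 32 × 2.4 = 76.80 → 77.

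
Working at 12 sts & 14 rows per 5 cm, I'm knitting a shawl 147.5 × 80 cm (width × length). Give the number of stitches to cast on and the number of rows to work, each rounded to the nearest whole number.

Stitch gauge = 12/5 = 2.4 sts/cm; 147.5 × 2.4 = 354.00 → 354 sts.
Row gauge = 14/5 = 2.8 rows/cm; 80 × 2.8 = 224.00 → 224 rows.

Cast on 354 stitches and work 224 rows.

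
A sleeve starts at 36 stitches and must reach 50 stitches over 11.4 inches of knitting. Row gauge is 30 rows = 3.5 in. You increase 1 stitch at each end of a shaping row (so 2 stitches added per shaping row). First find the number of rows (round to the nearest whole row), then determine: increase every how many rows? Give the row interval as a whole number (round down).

Increase every 14th row.

Rows = 11.4 × 8.571 = 97.7 → 98 rows.
Stitches to add: 14 → 7 shaping rows (at 2 st each).
98 / 7 = 14.00 → every 14 rows.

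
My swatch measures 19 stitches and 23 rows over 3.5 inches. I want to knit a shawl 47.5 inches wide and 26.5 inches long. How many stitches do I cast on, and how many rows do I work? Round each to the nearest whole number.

Cast on 258 stitches and work 174 rows.

Stitch gauge = 19/3.5 = 5.429 sts/in; 47.5 × 5.429 = 257.86 → 258 sts.
Row gauge = 23/3.5 = 6.571 rows/in; 26.5 × 6.571 = 174.14 → 174 rows.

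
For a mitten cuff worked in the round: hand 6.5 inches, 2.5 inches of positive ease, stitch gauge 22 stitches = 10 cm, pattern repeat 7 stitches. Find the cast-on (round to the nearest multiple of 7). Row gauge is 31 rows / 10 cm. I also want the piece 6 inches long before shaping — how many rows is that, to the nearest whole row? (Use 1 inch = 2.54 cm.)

Cast on 49 stitches; work 47 rows.

Finished = 6.5 + 2.5 = 9 inches.
9 inches × 2.54 = 22.86 cm.
22/10 = 2.2 sts per cm; 22.86 × 2.2 = 50.29 sts.
Nearest multiple of 7 → 49.
6 inches = 15.24 cm; × 3.1 = 47.24 → 47 rows.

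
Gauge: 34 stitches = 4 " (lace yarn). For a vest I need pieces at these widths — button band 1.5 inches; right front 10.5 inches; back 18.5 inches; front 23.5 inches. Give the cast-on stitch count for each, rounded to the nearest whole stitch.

button band 13; right front 89; back 157; front 200.

Rate = 34/4 = 8.5 sts per in.
button band: 1.5 × 8.5 = 12.75 → 13.
right front: 10.5 × 8.5 = 89.25 → 89.
back: 18.5 × 8.5 = 157.25 → 157.
front: 23.5 × 8.5 = 199.75 → 200.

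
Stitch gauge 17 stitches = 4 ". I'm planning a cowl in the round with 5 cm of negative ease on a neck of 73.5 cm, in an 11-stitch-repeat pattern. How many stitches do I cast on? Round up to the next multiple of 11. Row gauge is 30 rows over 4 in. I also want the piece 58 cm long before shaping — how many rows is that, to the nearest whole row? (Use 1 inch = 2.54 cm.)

Cast on 121 stitches; work 171 rows.

Finished = 73.5 − 5 = 68.5 cm.
68.5 cm × 1/2.54 = 26.97 inches.
17/4 = 4.25 sts per in; 26.97 × 4.25 = 114.62 sts.
Next multiple of 11 → 121.
58 cm = 22.83 inches; × 7.5 = 171.26 → 171 rows.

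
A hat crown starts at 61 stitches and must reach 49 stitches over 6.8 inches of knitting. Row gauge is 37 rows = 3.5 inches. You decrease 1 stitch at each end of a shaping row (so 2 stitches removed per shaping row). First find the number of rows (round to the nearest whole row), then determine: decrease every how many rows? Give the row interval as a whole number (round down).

Decrease every 12th row.

Rows = 6.8 × 10.571 = 71.9 → 72 rows.
Stitches to remove: 12 → 6 shaping rows (at 2 st each).
72 / 6 = 12.00 → every 12 rows.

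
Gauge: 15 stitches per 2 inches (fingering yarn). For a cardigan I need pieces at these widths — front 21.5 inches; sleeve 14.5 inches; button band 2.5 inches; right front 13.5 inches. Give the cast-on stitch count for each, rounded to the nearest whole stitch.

front 161; sleeve 109; button band 19; right front 101.

Rate = 15/2 = 7.5 sts per in.
front: 21.5 × 7.5 = 161.25 → 161.
sleeve: 14.5 × 7.5 = 108.75 → 109.
button band: 2.5 × 7.5 = 18.75 → 19.
right front: 13.5 × 7.5 = 101.25 → 101.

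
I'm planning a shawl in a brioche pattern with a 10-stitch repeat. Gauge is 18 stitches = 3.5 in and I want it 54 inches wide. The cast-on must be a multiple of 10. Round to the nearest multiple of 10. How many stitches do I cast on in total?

18 / 3.5 = 5.143 sts per inch.
54 × 5.143 = 277.71 sts.
Nearest multiple of 10: 280.

Cast on 280 stitches.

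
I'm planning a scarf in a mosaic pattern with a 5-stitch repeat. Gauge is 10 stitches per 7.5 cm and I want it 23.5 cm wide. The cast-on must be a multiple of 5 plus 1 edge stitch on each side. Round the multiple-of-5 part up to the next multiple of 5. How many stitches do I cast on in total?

32 stitches.

10 / 7.5 = 1.333 sts per cm.
23.5 × 1.333 = 31.33 sts.
Less 2 edge sts → 29.33 for the repeat.
Next multiple of 5: 30.
Add back 2 edge sts → 32.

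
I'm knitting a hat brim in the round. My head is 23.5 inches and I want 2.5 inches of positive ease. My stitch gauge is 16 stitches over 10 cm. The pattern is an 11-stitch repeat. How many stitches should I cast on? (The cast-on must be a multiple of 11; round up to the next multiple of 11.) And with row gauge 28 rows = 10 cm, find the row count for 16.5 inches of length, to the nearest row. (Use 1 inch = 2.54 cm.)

Cast on 110 stitches; work 117 rows.

Finished = 23.5 + 2.5 = 26 inches.
26 inches × 2.54 = 66.04 cm.
16/10 = 1.6 sts per cm; 66.04 × 1.6 = 105.66 sts.
Next multiple of 11 → 110.
16.5 inches = 41.91 cm; × 2.8 = 117.35 → 117 rows.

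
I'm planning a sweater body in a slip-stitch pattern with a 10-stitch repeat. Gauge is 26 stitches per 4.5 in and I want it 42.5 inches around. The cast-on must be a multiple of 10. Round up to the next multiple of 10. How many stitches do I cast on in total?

250 stitches.

26 / 4.5 = 5.778 sts per inch.
42.5 × 5.778 = 245.56 sts.
Next multiple of 10: 250.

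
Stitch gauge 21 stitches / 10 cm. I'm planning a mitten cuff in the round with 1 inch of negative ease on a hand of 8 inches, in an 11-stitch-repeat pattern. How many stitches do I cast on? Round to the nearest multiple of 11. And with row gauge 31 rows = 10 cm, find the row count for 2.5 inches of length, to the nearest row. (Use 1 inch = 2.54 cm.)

Finished = 8 − 1 = 7 inches.
7 inches × 2.54 = 17.78 cm.
21/10 = 2.1 sts per cm; 17.78 × 2.1 = 37.34 sts.
Nearest multiple of 11 → 33.
2.5 inches = 6.35 cm; × 3.1 = 19.68 → 20 rows.

Cast on 33 stitches; work 20 rows.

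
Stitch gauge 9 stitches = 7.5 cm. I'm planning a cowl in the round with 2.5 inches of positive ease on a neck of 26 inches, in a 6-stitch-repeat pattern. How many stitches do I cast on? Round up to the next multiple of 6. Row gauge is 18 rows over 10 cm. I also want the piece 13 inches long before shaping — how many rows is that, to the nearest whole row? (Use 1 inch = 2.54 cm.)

Cast on 90 stitches; work 59 rows.

Finished = 26 + 2.5 = 28.5 inches.
28.5 inches × 2.54 = 72.39 cm.
9/7.5 = 1.2 sts per cm; 72.39 × 1.2 = 86.87 sts.
Next multiple of 6 → 90.
13 inches = 33.02 cm; × 1.8 = 59.44 → 59 rows.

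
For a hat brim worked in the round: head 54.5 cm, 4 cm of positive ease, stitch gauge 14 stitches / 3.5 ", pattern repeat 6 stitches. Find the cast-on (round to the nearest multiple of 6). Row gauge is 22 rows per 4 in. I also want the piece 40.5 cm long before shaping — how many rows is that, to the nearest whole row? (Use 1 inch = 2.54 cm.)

Finished = 54.5 + 4 = 58.5 cm.
58.5 cm × 1/2.54 = 23.03 inches.
14/3.5 = 4 sts per in; 23.03 × 4 = 92.13 sts.
Nearest multiple of 6 → 90.
40.5 cm = 15.94 inches; × 5.5 = 87.70 → 88 rows.

Cast on 90 stitches; work 88 rows.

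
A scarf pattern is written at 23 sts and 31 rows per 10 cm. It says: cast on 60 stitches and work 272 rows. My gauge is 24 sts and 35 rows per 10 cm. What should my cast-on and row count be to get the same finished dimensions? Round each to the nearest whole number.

Stitches: 60 × 24/23 = 62.61 → 63.
Rows: 272 × 35/31 = 307.10 → 307.

Cast on 63 stitches; work 307 rows.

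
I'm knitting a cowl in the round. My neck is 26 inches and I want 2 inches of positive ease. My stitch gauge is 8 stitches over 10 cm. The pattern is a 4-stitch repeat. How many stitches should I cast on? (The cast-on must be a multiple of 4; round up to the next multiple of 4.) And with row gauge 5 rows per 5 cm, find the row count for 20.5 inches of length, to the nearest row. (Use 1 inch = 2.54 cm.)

Cast on 60 stitches; work 52 rows.

Finished = 26 + 2 = 28 inches.
28 inches × 2.54 = 71.12 cm.
8/10 = 0.8 sts per cm; 71.12 × 0.8 = 56.90 sts.
Next multiple of 4 → 60.
20.5 inches = 52.07 cm; × 1 = 52.07 → 52 rows.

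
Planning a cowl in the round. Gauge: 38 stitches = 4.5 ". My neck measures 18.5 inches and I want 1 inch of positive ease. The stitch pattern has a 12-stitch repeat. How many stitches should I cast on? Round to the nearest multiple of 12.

Cast on 168 stitches.

Finished = 18.5 + 1 = 19.5 inches.
38 / 4.5 = 8.444 sts/in.
19.5 × 8.444 = 164.67 sts.
Nearest multiple of 12: 168.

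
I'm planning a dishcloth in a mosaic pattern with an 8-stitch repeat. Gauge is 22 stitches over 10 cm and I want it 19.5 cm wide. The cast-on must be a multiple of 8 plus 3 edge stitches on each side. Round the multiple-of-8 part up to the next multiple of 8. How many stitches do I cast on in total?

46 stitches.

22 / 10 = 2.2 sts per cm.
19.5 × 2.2 = 42.90 sts.
Less 6 edge sts → 36.90 for the repeat.
Next multiple of 8: 40.
Add back 6 edge sts → 46.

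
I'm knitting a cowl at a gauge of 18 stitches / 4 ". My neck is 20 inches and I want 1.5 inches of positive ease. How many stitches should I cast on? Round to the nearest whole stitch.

Cast on 97 stitches.

Finished = 20 + 1.5 = 21.5 in.
18 / 4 = 4.5 sts per inch.
21.50 × 4.5 = 96.75 sts.
→ 97 sts.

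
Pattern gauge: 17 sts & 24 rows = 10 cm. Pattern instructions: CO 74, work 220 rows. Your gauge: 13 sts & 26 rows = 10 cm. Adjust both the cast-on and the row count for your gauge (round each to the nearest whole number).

Stitches: 74 × 13/17 = 56.59 → 57.
Rows: 220 × 26/24 = 238.33 → 238.

Cast on 57 stitches; work 238 rows.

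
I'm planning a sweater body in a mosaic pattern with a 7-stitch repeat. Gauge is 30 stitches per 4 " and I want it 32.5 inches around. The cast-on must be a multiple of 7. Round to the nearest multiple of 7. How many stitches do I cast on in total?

245 stitches.

30 / 4 = 7.5 sts per inch.
32.5 × 7.5 = 243.75 sts.
Nearest multiple of 7: 245.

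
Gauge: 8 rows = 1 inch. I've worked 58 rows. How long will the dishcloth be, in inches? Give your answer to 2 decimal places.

8 rows / 1 inch = 8 rows per inch.
58 / 8 = 7.250 inches.

7.25 inches.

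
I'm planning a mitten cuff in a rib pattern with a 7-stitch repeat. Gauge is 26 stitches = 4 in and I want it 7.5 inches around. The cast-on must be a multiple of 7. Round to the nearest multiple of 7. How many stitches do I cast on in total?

26 / 4 = 6.5 sts per inch.
7.5 × 6.5 = 48.75 sts.
Nearest multiple of 7: 49.

CO 49 sts.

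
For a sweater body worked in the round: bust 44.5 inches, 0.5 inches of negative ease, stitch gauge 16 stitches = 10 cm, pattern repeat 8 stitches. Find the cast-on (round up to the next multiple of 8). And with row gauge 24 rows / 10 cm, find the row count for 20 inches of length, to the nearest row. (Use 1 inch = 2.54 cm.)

Finished = 44.5 − 0.5 = 44 inches.
44 inches × 2.54 = 111.76 cm.
16/10 = 1.6 sts per cm; 111.76 × 1.6 = 178.82 sts.
Next multiple of 8 → 184.
20 inches = 50.80 cm; × 2.4 = 121.92 → 122 rows.

Cast on 184 stitches; work 122 rows.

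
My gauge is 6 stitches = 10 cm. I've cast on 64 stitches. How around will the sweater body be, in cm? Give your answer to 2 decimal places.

6 stitches / 10 cm = 0.6 stitches per cm.
64 / 0.6 = 106.667 cm.

106.67 cm.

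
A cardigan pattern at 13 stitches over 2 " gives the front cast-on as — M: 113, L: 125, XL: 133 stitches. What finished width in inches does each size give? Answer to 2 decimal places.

13/2 = 6.5 sts per in.
M: 113 / 6.5 = 17.385 → 17.38 in.
L: 125 / 6.5 = 19.231 → 19.23 in.
XL: 133 / 6.5 = 20.462 → 20.46 in.

M 17.38 inches; L 19.23 inches; XL 20.46 inches.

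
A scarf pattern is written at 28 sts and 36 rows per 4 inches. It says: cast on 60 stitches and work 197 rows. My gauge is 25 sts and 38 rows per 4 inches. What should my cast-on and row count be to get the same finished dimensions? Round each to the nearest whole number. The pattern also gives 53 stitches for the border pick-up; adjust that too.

Stitches: 60 × 25/28 = 53.57 → 54.
Rows: 197 × 38/36 = 207.94 → 208.
border pick-up: 53 × 25/28 = 47.32 → 47.

Cast on 54 stitches; work 208 rows; border pick-up 47 stitches.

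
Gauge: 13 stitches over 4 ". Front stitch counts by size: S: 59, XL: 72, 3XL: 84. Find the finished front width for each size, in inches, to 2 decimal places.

13/4 = 3.25 sts per in.
S: 59 / 3.25 = 18.154 → 18.15 in.
XL: 72 / 3.25 = 22.154 → 22.15 in.
3XL: 84 / 3.25 = 25.846 → 25.85 in.

S 18.15 inches; XL 22.15 inches; 3XL 25.85 inches.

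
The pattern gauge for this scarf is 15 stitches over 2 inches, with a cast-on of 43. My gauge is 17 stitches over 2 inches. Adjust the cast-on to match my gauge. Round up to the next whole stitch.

Scale factor = 17 / 15 = 1.133.
43 × 17 / 15 = 48.73 sts.
→ 49 sts.

CO 49 sts.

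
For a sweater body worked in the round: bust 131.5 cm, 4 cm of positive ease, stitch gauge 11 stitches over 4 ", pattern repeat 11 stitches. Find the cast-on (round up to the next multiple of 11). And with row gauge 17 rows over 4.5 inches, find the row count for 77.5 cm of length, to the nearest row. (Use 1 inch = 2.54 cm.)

Finished = 131.5 + 4 = 135.5 cm.
135.5 cm × 1/2.54 = 53.35 inches.
11/4 = 2.75 sts per in; 53.35 × 2.75 = 146.70 sts.
Next multiple of 11 → 154.
77.5 cm = 30.51 inches; × 3.778 = 115.27 → 115 rows.

Cast on 154 stitches; work 115 rows.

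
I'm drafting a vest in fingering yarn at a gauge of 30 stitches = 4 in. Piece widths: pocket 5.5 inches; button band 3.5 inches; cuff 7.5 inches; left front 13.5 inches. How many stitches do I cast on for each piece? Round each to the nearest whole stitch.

pocket 41; button band 26; cuff 56; left front 101.

Rate = 30/4 = 7.5 sts per in.
pocket: 5.5 × 7.5 = 41.25 → 41.
button band: 3.5 × 7.5 = 26.25 → 26.
cuff: 7.5 × 7.5 = 56.25 → 56.
left front: 13.5 × 7.5 = 101.25 → 101.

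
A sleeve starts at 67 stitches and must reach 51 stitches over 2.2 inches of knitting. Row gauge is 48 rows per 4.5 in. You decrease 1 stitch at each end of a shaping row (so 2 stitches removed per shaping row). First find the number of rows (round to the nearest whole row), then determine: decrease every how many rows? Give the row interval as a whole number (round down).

Rows = 2.2 × 10.667 = 23.5 → 23 rows.
Stitches to remove: 16 → 8 shaping rows (at 2 st each).
23 / 8 = 2.88 → every 2 rows.

Decrease every 2nd row.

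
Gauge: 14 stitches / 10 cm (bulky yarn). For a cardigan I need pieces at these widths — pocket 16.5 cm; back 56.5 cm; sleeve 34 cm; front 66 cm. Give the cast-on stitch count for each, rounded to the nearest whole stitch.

Rate = 14/10 = 1.4 sts per cm.
pocket: 16.5 × 1.4 = 23.10 → 23.
back: 56.5 × 1.4 = 79.10 → 79.
sleeve: 34 × 1.4 = 47.60 → 48.
front: 66 × 1.4 = 92.40 → 92.

pocket 23; back 79; sleeve 48; front 92.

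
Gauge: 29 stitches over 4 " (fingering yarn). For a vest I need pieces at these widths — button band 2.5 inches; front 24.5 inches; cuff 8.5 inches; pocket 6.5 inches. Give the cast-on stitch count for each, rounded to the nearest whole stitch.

button band 18; front 178; cuff 62; pocket 47.

Rate = 29/4 = 7.25 sts per in.
button band: 2.5 × 7.25 = 18.12 → 18.
front: 24.5 × 7.25 = 177.62 → 178.
cuff: 8.5 × 7.25 = 61.62 → 62.
pocket: 6.5 × 7.25 = 47.12 → 47.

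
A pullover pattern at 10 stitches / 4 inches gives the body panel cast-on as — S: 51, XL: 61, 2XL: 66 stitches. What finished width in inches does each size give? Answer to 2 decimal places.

S 20.40 inches; XL 24.40 inches; 2XL 26.40 inches.

10/4 = 2.5 sts per in.
S: 51 / 2.5 = 20.400 → 20.40 in.
XL: 61 / 2.5 = 24.400 → 24.40 in.
2XL: 66 / 2.5 = 26.400 → 26.40 in.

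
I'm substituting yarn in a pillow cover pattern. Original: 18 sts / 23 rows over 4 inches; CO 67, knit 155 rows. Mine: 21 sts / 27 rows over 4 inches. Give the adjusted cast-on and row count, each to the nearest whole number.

Cast on 78 stitches; work 182 rows.

Stitches: 67 × 21/18 = 78.17 → 78.
Rows: 155 × 27/23 = 181.96 → 182.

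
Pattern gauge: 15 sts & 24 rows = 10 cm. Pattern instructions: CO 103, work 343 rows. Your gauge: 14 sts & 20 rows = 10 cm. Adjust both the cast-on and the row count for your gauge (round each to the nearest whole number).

Stitches: 103 × 14/15 = 96.13 → 96.
Rows: 343 × 20/24 = 285.83 → 286.

Cast on 96 stitches; work 286 rows.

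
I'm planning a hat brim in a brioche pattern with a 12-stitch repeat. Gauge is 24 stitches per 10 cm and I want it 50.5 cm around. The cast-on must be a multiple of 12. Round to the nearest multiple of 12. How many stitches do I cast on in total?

24 / 10 = 2.4 sts per cm.
50.5 × 2.4 = 121.20 sts.
Nearest multiple of 12: 120.

CO 120 sts.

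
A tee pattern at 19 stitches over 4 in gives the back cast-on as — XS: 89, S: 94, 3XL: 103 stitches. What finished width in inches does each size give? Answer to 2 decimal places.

XS 18.74 inches; S 19.79 inches; 3XL 21.68 inches.

19/4 = 4.75 sts per in.
XS: 89 / 4.75 = 18.737 → 18.74 in.
S: 94 / 4.75 = 19.789 → 19.79 in.
3XL: 103 / 4.75 = 21.684 → 21.68 in.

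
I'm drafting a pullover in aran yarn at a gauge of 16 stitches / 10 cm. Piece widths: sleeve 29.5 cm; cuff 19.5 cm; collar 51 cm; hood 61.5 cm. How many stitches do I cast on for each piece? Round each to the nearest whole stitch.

sleeve 47; cuff 31; collar 82; hood 98.

Rate = 16/10 = 1.6 sts per cm.
sleeve: 29.5 × 1.6 = 47.20 → 47.
cuff: 19.5 × 1.6 = 31.20 → 31.
collar: 51 × 1.6 = 81.60 → 82.
hood: 61.5 × 1.6 = 98.40 → 98.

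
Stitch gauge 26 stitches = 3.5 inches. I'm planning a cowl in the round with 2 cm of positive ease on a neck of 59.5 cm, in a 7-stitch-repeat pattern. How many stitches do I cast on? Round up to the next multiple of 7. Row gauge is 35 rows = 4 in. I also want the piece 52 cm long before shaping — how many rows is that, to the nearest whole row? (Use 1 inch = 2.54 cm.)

Finished = 59.5 + 2 = 61.5 cm.
61.5 cm × 1/2.54 = 24.21 inches.
26/3.5 = 7.429 sts per in; 24.21 × 7.429 = 179.87 sts.
Next multiple of 7 → 182.
52 cm = 20.47 inches; × 8.75 = 179.13 → 179 rows.

Cast on 182 stitches; work 179 rows.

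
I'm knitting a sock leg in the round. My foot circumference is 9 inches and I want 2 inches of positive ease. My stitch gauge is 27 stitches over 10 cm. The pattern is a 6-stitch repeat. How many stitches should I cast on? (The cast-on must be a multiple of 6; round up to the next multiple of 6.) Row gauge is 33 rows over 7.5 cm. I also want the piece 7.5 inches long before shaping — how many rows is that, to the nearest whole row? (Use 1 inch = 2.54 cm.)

Cast on 78 stitches; work 84 rows.

Finished = 9 + 2 = 11 inches.
11 inches × 2.54 = 27.94 cm.
27/10 = 2.7 sts per cm; 27.94 × 2.7 = 75.44 sts.
Next multiple of 6 → 78.
7.5 inches = 19.05 cm; × 4.4 = 83.82 → 84 rows.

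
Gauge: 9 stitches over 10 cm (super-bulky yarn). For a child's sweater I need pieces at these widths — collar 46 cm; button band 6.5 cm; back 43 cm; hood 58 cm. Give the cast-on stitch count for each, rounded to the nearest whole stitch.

Rate = 9/10 = 0.9 sts per cm.
collar: 46 × 0.9 = 41.40 → 41.
button band: 6.5 × 0.9 = 5.85 → 6.
back: 43 × 0.9 = 38.70 → 39.
hood: 58 × 0.9 = 52.20 → 52.

collar 41; button band 6; back 39; hood 52.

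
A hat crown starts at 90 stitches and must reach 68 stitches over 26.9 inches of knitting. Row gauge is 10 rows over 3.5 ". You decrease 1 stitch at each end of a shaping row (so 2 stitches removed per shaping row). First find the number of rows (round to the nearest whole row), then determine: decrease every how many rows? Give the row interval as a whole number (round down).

Decrease every 7th row.

Rows = 26.9 × 2.857 = 76.9 → 77 rows.
Stitches to remove: 22 → 11 shaping rows (at 2 st each).
77 / 11 = 7.00 → every 7 rows.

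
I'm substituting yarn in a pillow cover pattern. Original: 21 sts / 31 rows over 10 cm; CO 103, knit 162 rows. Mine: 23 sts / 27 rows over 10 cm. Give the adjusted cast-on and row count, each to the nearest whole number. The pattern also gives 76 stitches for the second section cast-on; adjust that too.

Stitches: 103 × 23/21 = 112.81 → 113.
Rows: 162 × 27/31 = 141.10 → 141.
second section cast-on: 76 × 23/21 = 83.24 → 83.

Cast on 113 stitches; work 141 rows; second section cast-on 83 stitches.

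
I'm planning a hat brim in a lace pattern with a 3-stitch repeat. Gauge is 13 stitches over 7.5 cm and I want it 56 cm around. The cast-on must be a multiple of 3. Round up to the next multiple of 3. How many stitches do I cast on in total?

13 / 7.5 = 1.733 sts per cm.
56 × 1.733 = 97.07 sts.
Next multiple of 3: 99.

Cast on 99 stitches.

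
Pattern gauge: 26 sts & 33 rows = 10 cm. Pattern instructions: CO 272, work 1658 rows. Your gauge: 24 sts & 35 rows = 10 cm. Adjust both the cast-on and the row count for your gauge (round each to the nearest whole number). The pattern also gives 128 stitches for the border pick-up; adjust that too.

Cast on 251 stitches; work 1758 rows; border pick-up 118 stitches.

Stitches: 272 × 24/26 = 251.08 → 251.
Rows: 1658 × 35/33 = 1758.48 → 1758.
border pick-up: 128 × 24/26 = 118.15 → 118.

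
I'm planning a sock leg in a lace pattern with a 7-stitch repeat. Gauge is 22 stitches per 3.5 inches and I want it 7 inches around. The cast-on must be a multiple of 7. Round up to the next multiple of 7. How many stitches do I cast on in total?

49 stitches.

22 / 3.5 = 6.286 sts per inch.
7 × 6.286 = 44.00 sts.
Next multiple of 7: 49.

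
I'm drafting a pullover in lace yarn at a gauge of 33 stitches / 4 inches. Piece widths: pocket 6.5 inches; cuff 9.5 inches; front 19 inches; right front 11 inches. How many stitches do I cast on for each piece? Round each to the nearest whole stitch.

pocket 54; cuff 78; front 157; right front 91.

Rate = 33/4 = 8.25 sts per in.
pocket: 6.5 × 8.25 = 53.62 → 54.
cuff: 9.5 × 8.25 = 78.38 → 78.
front: 19 × 8.25 = 156.75 → 157.
right front: 11 × 8.25 = 90.75 → 91.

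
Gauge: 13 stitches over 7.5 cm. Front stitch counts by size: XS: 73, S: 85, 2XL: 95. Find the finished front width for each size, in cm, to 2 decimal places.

XS 42.12 cm; S 49.04 cm; 2XL 54.81 cm.

13/7.5 = 1.733 sts per cm.
XS: 73 / 1.733 = 42.115 → 42.12 cm.
S: 85 / 1.733 = 49.038 → 49.04 cm.
2XL: 95 / 1.733 = 54.808 → 54.81 cm.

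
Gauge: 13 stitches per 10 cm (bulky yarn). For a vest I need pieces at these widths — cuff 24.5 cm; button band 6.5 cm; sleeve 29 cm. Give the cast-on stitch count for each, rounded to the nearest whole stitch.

cuff 32; button band 8; sleeve 38.

Rate = 13/10 = 1.3 sts per cm.
cuff: 24.5 × 1.3 = 31.85 → 32.
button band: 6.5 × 1.3 = 8.45 → 8.
sleeve: 29 × 1.3 = 37.70 → 38.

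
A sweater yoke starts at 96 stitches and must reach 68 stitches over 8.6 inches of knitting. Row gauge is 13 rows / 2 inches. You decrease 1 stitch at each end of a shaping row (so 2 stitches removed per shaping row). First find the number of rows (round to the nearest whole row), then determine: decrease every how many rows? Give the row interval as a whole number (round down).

Decrease every 4th row.

Rows = 8.6 × 6.5 = 55.9 → 56 rows.
Stitches to remove: 28 → 14 shaping rows (at 2 st each).
56 / 14 = 4.00 → every 4 rows.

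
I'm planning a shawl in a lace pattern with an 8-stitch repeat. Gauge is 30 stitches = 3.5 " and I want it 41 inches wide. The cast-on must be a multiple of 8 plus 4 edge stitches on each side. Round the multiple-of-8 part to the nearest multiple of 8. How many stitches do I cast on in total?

Cast on 352 stitches.

30 / 3.5 = 8.571 sts per inch.
41 × 8.571 = 351.43 sts.
Less 8 edge sts → 343.43 for the repeat.
Nearest multiple of 8: 344.
Add back 8 edge sts → 352.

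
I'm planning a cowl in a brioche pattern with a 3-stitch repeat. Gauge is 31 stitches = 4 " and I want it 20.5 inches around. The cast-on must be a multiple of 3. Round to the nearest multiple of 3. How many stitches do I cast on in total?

31 / 4 = 7.75 sts per inch.
20.5 × 7.75 = 158.88 sts.
Nearest multiple of 3: 159.

159 stitches.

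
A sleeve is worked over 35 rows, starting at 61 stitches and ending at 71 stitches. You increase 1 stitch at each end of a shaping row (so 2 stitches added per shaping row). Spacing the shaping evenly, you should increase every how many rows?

Increase every 7th row.

Stitches to add: |71 − 61| = 10.
Shaping rows needed: 10 / 2 = 5.
35 rows / 5 = every 7 rows.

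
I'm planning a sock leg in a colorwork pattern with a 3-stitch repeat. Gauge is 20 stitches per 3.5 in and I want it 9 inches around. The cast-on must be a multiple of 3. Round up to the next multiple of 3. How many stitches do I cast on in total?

Cast on 54 stitches.

20 / 3.5 = 5.714 sts per inch.
9 × 5.714 = 51.43 sts.
Next multiple of 3: 54.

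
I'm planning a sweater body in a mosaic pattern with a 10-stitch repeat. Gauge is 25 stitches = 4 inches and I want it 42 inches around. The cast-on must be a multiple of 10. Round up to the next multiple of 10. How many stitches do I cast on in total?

CO 270 sts.

25 / 4 = 6.25 sts per inch.
42 × 6.25 = 262.50 sts.
Next multiple of 10: 270.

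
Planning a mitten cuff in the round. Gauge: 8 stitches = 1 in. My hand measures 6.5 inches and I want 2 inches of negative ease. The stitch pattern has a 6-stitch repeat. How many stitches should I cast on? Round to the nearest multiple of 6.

Finished = 6.5 − 2 = 4.5 inches.
8 / 1 = 8 sts/in.
4.5 × 8 = 36.00 sts.
Nearest multiple of 6: 36.

36 stitches.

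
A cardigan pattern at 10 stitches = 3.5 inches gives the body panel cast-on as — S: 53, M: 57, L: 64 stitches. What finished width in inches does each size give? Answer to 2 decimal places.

10/3.5 = 2.857 sts per in.
S: 53 / 2.857 = 18.550 → 18.55 in.
M: 57 / 2.857 = 19.950 → 19.95 in.
L: 64 / 2.857 = 22.400 → 22.40 in.

S 18.55 inches; M 19.95 inches; L 22.40 inches.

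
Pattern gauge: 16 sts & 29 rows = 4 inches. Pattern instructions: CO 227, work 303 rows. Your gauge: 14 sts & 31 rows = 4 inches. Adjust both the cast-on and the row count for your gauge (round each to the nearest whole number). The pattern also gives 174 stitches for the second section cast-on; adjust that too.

Stitches: 227 × 14/16 = 198.62 → 199.
Rows: 303 × 31/29 = 323.90 → 324.
second section cast-on: 174 × 14/16 = 152.25 → 152.

Cast on 199 stitches; work 324 rows; second section cast-on 152 stitches.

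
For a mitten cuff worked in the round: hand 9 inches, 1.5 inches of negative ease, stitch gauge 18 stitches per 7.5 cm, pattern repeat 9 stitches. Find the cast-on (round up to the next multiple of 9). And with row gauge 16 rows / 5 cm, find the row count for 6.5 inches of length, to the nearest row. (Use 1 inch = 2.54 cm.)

Finished = 9 − 1.5 = 7.5 inches.
7.5 inches × 2.54 = 19.05 cm.
18/7.5 = 2.4 sts per cm; 19.05 × 2.4 = 45.72 sts.
Next multiple of 9 → 54.
6.5 inches = 16.51 cm; × 3.2 = 52.83 → 53 rows.

Cast on 54 stitches; work 53 rows.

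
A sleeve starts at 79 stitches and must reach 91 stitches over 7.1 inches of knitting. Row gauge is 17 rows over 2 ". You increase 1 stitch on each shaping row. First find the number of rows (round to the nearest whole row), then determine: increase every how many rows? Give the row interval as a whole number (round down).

Increase every 5th row.

Rows = 7.1 × 8.5 = 60.3 → 60 rows.
Stitches to add: 12 → 12 shaping rows (at 1 st each).
60 / 12 = 5.00 → every 5 rows.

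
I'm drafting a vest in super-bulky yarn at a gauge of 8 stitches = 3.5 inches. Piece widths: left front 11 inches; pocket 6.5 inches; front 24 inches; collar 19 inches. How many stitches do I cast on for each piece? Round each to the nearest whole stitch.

Rate = 8/3.5 = 2.286 sts per in.
left front: 11 × 2.286 = 25.14 → 25.
pocket: 6.5 × 2.286 = 14.86 → 15.
front: 24 × 2.286 = 54.86 → 55.
collar: 19 × 2.286 = 43.43 → 43.

left front 25; pocket 15; front 55; collar 43.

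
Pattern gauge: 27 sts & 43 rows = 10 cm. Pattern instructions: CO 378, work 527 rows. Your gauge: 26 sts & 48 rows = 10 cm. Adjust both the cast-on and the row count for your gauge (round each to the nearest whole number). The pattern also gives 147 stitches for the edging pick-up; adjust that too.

Cast on 364 stitches; work 588 rows; edging pick-up 142 stitches.

Stitches: 378 × 26/27 = 364.00 → 364.
Rows: 527 × 48/43 = 588.28 → 588.
edging pick-up: 147 × 26/27 = 141.56 → 142.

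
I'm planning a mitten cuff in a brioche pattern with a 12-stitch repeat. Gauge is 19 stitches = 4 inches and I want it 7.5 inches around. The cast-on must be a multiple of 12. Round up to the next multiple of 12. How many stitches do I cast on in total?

Cast on 36 stitches.

19 / 4 = 4.75 sts per inch.
7.5 × 4.75 = 35.62 sts.
Next multiple of 12: 36.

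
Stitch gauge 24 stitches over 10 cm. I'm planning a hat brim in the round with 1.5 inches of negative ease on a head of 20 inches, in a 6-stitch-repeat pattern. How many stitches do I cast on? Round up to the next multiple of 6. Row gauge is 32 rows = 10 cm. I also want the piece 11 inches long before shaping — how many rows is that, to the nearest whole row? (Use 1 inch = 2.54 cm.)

Cast on 114 stitches; work 89 rows.

Finished = 20 − 1.5 = 18.5 inches.
18.5 inches × 2.54 = 46.99 cm.
24/10 = 2.4 sts per cm; 46.99 × 2.4 = 112.78 sts.
Next multiple of 6 → 114.
11 inches = 27.94 cm; × 3.2 = 89.41 → 89 rows.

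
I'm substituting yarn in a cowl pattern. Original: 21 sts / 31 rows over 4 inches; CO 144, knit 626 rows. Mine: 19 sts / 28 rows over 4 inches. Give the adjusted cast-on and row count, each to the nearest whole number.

Cast on 130 stitches; work 565 rows.

Stitches: 144 × 19/21 = 130.29 → 130.
Rows: 626 × 28/31 = 565.42 → 565.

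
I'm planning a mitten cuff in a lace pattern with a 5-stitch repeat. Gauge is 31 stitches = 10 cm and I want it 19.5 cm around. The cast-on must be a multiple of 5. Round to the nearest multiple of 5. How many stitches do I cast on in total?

31 / 10 = 3.1 sts per cm.
19.5 × 3.1 = 60.45 sts.
Nearest multiple of 5: 60.

Cast on 60 stitches.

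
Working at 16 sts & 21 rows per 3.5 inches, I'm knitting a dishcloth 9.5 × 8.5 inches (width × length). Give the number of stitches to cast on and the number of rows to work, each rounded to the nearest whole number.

Cast on 43 stitches and work 51 rows.

Stitch gauge = 16/3.5 = 4.571 sts/in; 9.5 × 4.571 = 43.43 → 43 sts.
Row gauge = 21/3.5 = 6 rows/in; 8.5 × 6 = 51.00 → 51 rows.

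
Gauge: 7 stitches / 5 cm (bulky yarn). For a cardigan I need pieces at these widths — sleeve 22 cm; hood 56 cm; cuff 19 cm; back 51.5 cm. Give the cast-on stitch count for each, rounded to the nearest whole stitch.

Rate = 7/5 = 1.4 sts per cm.
sleeve: 22 × 1.4 = 30.80 → 31.
hood: 56 × 1.4 = 78.40 → 78.
cuff: 19 × 1.4 = 26.60 → 27.
back: 51.5 × 1.4 = 72.10 → 72.

sleeve 31; hood 78; cuff 27; back 72.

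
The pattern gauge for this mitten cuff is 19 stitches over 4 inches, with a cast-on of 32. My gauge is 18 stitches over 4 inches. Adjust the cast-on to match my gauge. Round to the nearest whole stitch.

Scale factor = 18 / 19 = 0.947.
32 × 18 / 19 = 30.32 sts.
→ 30 sts.

30 stitches.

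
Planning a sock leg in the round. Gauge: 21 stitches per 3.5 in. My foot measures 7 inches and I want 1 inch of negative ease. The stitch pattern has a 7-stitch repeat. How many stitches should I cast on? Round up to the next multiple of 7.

Finished = 7 − 1 = 6 inches.
21 / 3.5 = 6 sts/in.
6 × 6 = 36.00 sts.
Next multiple of 7: 42.

CO 42 sts.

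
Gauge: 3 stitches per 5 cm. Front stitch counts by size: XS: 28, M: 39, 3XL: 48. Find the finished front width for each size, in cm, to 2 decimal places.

XS 46.67 cm; M 65.00 cm; 3XL 80.00 cm.

3/5 = 0.6 sts per cm.
XS: 28 / 0.6 = 46.667 → 46.67 cm.
M: 39 / 0.6 = 65.000 → 65.00 cm.
3XL: 48 / 0.6 = 80.000 → 80.00 cm.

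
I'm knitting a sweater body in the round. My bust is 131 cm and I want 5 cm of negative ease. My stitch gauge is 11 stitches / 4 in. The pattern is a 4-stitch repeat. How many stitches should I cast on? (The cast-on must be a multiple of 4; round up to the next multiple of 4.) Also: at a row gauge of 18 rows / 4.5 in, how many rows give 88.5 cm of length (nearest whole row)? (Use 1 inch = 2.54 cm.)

Finished = 131 − 5 = 126 cm.
126 cm × 1/2.54 = 49.61 inches.
11/4 = 2.75 sts per in; 49.61 × 2.75 = 136.42 sts.
Next multiple of 4 → 140.
88.5 cm = 34.84 inches; × 4 = 139.37 → 139 rows.

Cast on 140 stitches; work 139 rows.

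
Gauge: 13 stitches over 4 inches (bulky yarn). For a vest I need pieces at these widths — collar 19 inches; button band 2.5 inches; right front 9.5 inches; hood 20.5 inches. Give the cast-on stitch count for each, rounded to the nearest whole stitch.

collar 62; button band 8; right front 31; hood 67.

Rate = 13/4 = 3.25 sts per in.
collar: 19 × 3.25 = 61.75 → 62.
button band: 2.5 × 3.25 = 8.12 → 8.
right front: 9.5 × 3.25 = 30.88 → 31.
hood: 20.5 × 3.25 = 66.62 → 67.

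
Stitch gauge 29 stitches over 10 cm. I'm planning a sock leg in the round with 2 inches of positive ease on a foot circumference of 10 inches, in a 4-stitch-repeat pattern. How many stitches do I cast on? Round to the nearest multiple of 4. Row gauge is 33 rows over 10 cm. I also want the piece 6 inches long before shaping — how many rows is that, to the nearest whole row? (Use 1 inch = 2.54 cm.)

Cast on 88 stitches; work 50 rows.

Finished = 10 + 2 = 12 inches.
12 inches × 2.54 = 30.48 cm.
29/10 = 2.9 sts per cm; 30.48 × 2.9 = 88.39 sts.
Nearest multiple of 4 → 88.
6 inches = 15.24 cm; × 3.3 = 50.29 → 50 rows.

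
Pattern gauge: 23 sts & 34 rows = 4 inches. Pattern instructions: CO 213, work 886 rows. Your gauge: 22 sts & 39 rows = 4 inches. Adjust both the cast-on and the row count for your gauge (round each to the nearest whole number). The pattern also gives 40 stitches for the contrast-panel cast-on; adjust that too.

Cast on 204 stitches; work 1016 rows; contrast-panel cast-on 38 stitches.

Stitches: 213 × 22/23 = 203.74 → 204.
Rows: 886 × 39/34 = 1016.29 → 1016.
contrast-panel cast-on: 40 × 22/23 = 38.26 → 38.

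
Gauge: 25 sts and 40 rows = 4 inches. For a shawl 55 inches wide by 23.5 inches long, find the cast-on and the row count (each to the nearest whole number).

Cast on 344 stitches and work 235 rows.

Stitch gauge = 25/4 = 6.25 sts/in; 55 × 6.25 = 343.75 → 344 sts.
Row gauge = 40/4 = 10 rows/in; 23.5 × 10 = 235.00 → 235 rows.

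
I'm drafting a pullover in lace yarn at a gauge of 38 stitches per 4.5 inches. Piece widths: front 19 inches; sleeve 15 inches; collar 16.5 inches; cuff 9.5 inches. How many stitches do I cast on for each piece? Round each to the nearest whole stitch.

front 160; sleeve 127; collar 139; cuff 80.

Rate = 38/4.5 = 8.444 sts per in.
front: 19 × 8.444 = 160.44 → 160.
sleeve: 15 × 8.444 = 126.67 → 127.
collar: 16.5 × 8.444 = 139.33 → 139.
cuff: 9.5 × 8.444 = 80.22 → 80.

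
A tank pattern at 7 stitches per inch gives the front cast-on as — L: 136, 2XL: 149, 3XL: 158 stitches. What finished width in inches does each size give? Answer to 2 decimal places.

L 19.43 inches; 2XL 21.29 inches; 3XL 22.57 inches.

7/1 = 7 sts per in.
L: 136 / 7 = 19.429 → 19.43 in.
2XL: 149 / 7 = 21.286 → 21.29 in.
3XL: 158 / 7 = 22.571 → 22.57 in.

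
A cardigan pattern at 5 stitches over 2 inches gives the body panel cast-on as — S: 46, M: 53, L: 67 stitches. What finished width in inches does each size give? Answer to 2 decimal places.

S 18.40 inches; M 21.20 inches; L 26.80 inches.

5/2 = 2.5 sts per in.
S: 46 / 2.5 = 18.400 → 18.40 in.
M: 53 / 2.5 = 21.200 → 21.20 in.
L: 67 / 2.5 = 26.800 → 26.80 in.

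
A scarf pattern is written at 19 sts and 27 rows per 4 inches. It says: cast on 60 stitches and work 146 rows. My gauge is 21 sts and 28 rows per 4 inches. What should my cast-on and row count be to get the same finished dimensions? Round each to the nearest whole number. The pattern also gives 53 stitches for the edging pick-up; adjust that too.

Stitches: 60 × 21/19 = 66.32 → 66.
Rows: 146 × 28/27 = 151.41 → 151.
edging pick-up: 53 × 21/19 = 58.58 → 59.

Cast on 66 stitches; work 151 rows; edging pick-up 59 stitches.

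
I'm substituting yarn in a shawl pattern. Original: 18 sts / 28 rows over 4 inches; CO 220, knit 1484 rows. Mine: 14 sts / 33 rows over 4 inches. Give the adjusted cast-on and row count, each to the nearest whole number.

Cast on 171 stitches; work 1749 rows.

Stitches: 220 × 14/18 = 171.11 → 171.
Rows: 1484 × 33/28 = 1749.00 → 1749.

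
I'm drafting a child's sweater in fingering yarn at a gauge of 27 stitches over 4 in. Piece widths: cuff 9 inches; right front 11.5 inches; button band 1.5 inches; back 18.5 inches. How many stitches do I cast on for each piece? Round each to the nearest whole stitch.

cuff 61; right front 78; button band 10; back 125.

Rate = 27/4 = 6.75 sts per in.
cuff: 9 × 6.75 = 60.75 → 61.
right front: 11.5 × 6.75 = 77.62 → 78.
button band: 1.5 × 6.75 = 10.12 → 10.
back: 18.5 × 6.75 = 124.88 → 125.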